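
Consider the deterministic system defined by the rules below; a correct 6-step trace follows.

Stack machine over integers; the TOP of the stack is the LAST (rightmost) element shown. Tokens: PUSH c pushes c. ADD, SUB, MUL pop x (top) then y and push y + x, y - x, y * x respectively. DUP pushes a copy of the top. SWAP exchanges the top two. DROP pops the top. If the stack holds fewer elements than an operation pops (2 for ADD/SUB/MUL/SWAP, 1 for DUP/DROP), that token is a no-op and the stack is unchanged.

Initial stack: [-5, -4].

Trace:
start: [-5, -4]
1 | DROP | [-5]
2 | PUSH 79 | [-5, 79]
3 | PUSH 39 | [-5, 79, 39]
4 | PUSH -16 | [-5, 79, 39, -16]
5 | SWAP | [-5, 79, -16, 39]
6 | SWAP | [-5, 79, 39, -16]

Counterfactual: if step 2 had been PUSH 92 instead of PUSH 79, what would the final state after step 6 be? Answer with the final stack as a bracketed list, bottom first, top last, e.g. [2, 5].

[-5, 92, 39, -16]

(re-executing from step 2 with the substitution; state before step 2: [-5])
2 | PUSH 92 | [-5, 92]
3 | PUSH 39 | [-5, 92, 39]
4 | PUSH -16 | [-5, 92, 39, -16]
5 | SWAP | [-5, 92, -16, 39]
6 | SWAP | [-5, 92, 39, -16]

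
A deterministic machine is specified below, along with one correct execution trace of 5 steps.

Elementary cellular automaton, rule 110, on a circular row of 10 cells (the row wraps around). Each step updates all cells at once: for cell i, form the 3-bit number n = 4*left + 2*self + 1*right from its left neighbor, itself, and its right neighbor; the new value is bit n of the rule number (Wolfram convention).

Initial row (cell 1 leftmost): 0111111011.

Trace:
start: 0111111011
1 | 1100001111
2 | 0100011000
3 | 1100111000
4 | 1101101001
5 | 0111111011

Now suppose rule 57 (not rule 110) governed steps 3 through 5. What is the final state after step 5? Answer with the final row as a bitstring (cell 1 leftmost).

0101011010

(re-executing steps 3..5 under rule 57; state before step 3: 0100011000)
3 | 0011010111
4 | 1010101100
5 | 0101011010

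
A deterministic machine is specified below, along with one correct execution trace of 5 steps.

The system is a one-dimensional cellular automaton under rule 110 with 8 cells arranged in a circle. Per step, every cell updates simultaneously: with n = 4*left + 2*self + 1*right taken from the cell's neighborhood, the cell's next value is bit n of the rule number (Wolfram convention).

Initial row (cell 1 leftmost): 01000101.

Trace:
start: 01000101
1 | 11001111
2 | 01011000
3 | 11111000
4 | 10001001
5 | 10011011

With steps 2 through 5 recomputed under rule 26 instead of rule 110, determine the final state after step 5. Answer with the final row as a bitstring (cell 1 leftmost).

(re-executing steps 2..5 under rule 26; state before step 2: 11001111)
2 | 00111000
3 | 01100100
4 | 11011010
5 | 10010000

10010000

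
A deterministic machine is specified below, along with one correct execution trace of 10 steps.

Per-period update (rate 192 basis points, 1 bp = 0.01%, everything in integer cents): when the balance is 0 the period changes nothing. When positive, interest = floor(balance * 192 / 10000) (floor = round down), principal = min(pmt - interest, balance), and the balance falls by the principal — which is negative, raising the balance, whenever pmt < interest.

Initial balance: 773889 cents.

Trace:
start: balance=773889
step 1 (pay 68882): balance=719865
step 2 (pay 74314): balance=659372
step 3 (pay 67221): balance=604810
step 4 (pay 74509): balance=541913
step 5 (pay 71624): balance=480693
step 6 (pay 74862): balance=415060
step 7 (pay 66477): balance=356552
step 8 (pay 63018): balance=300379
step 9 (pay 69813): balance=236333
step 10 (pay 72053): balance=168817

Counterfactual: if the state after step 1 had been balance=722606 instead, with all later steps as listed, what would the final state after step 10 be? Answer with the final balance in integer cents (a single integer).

state after step 1 := balance=722606
step 2 (pay 74314): balance=662166
step 3 (pay 67221): balance=607658
step 4 (pay 74509): balance=544816
step 5 (pay 71624): balance=483652
step 6 (pay 74862): balance=418076
step 7 (pay 66477): balance=359626
step 8 (pay 63018): balance=303512
step 9 (pay 69813): balance=239526
step 10 (pay 72053): balance=172071

172071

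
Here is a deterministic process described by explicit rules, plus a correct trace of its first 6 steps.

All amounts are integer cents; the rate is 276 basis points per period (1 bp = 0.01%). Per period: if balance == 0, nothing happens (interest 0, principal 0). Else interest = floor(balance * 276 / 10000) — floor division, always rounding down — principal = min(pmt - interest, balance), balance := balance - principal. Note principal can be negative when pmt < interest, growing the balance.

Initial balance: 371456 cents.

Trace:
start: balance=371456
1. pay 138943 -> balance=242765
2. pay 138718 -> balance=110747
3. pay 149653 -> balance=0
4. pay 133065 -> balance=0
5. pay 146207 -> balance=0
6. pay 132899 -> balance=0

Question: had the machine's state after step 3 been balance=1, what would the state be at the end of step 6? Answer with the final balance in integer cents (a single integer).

0

state after step 3 := balance=1
4. pay 133065 -> balance=0
5. pay 146207 -> balance=0
6. pay 132899 -> balance=0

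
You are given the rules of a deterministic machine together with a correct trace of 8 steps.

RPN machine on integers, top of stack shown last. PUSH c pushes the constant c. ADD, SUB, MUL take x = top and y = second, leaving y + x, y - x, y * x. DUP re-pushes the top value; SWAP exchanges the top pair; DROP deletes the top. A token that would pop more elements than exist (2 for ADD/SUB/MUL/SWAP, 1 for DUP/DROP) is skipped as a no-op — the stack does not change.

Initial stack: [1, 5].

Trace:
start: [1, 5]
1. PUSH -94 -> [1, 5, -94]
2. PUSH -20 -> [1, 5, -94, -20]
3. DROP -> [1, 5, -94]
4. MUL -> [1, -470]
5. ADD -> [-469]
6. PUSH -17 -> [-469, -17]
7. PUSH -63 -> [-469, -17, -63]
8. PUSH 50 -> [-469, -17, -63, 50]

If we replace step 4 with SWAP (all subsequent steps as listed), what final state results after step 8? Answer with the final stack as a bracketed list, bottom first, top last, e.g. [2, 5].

[1, -89, -17, -63, 50]

(re-executing from step 4 with the substitution; state before step 4: [1, 5, -94])
4. SWAP -> [1, -94, 5]
5. ADD -> [1, -89]
6. PUSH -17 -> [1, -89, -17]
7. PUSH -63 -> [1, -89, -17, -63]
8. PUSH 50 -> [1, -89, -17, -63, 50]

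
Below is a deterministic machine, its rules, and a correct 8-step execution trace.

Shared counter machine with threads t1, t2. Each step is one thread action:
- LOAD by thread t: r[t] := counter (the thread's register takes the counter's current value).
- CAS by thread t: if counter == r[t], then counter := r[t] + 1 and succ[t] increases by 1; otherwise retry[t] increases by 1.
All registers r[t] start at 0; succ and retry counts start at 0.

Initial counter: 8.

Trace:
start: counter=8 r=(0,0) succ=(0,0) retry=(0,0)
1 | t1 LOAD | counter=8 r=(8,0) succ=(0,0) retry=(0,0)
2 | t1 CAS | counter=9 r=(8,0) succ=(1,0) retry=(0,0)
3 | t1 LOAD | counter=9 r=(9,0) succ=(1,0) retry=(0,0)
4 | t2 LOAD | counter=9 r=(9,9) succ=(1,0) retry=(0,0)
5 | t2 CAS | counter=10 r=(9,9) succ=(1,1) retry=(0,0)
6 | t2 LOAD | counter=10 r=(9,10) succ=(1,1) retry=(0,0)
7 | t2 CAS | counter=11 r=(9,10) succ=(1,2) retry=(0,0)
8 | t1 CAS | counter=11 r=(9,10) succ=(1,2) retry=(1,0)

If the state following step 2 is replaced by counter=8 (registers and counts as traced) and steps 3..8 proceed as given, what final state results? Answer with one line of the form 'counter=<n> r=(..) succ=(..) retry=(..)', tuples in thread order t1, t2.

state after step 2 := counter=8 r=(8,0) succ=(1,0) retry=(0,0)
3 | t1 LOAD | counter=8 r=(8,0) succ=(1,0) retry=(0,0)
4 | t2 LOAD | counter=8 r=(8,8) succ=(1,0) retry=(0,0)
5 | t2 CAS | counter=9 r=(8,8) succ=(1,1) retry=(0,0)
6 | t2 LOAD | counter=9 r=(8,9) succ=(1,1) retry=(0,0)
7 | t2 CAS | counter=10 r=(8,9) succ=(1,2) retry=(0,0)
8 | t1 CAS | counter=10 r=(8,9) succ=(1,2) retry=(1,0)

counter=10 r=(8,9) succ=(1,2) retry=(1,0)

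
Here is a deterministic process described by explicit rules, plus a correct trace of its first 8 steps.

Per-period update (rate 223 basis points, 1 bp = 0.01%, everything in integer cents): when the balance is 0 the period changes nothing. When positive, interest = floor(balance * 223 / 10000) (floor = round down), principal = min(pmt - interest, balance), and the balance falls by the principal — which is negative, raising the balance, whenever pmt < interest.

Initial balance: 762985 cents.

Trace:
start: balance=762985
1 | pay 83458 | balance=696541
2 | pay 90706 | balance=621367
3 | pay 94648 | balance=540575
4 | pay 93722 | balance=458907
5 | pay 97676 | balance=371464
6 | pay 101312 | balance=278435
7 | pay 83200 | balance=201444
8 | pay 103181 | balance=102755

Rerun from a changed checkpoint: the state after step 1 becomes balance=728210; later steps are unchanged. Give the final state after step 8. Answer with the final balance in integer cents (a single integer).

state after step 1 := balance=728210
2 | pay 90706 | balance=653743
3 | pay 94648 | balance=573673
4 | pay 93722 | balance=492743
5 | pay 97676 | balance=406055
6 | pay 101312 | balance=313798
7 | pay 83200 | balance=237595
8 | pay 103181 | balance=139712

139712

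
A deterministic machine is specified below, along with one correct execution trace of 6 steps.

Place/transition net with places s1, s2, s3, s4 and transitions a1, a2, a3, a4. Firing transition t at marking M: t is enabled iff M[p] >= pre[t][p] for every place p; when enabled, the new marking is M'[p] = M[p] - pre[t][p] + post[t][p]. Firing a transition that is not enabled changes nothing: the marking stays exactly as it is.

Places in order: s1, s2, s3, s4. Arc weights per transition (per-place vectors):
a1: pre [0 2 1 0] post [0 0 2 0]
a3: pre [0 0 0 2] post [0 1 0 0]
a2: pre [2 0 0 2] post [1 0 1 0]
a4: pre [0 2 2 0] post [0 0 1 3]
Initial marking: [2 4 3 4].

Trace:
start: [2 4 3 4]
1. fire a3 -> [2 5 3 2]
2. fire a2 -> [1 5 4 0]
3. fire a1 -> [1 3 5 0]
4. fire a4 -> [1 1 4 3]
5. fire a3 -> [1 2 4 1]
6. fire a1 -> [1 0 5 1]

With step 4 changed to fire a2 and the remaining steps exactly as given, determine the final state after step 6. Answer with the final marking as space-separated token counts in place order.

1 1 6 0

(re-executing from step 4 with the substitution; state before step 4: [1 3 5 0])
4. fire a2 -> [1 3 5 0]
5. fire a3 -> [1 3 5 0]
6. fire a1 -> [1 1 6 0]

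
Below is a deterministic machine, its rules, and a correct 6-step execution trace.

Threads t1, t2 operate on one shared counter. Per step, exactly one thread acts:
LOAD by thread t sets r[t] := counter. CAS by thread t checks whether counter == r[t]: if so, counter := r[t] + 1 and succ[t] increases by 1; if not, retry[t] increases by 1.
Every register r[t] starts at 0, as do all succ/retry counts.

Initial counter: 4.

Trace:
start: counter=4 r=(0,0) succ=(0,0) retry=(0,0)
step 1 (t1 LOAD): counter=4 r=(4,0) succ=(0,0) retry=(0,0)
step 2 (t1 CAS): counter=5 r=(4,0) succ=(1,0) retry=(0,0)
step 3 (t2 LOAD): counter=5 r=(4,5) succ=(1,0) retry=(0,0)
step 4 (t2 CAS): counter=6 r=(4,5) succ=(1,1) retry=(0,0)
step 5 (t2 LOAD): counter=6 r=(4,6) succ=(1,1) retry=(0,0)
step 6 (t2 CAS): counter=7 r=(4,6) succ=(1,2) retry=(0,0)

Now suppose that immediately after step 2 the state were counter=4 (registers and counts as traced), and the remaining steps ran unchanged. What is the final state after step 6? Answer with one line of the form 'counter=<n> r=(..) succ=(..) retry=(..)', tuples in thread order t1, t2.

counter=6 r=(4,5) succ=(1,2) retry=(0,0)

state after step 2 := counter=4 r=(4,0) succ=(1,0) retry=(0,0)
step 3 (t2 LOAD): counter=4 r=(4,4) succ=(1,0) retry=(0,0)
step 4 (t2 CAS): counter=5 r=(4,4) succ=(1,1) retry=(0,0)
step 5 (t2 LOAD): counter=5 r=(4,5) succ=(1,1) retry=(0,0)
step 6 (t2 CAS): counter=6 r=(4,5) succ=(1,2) retry=(0,0)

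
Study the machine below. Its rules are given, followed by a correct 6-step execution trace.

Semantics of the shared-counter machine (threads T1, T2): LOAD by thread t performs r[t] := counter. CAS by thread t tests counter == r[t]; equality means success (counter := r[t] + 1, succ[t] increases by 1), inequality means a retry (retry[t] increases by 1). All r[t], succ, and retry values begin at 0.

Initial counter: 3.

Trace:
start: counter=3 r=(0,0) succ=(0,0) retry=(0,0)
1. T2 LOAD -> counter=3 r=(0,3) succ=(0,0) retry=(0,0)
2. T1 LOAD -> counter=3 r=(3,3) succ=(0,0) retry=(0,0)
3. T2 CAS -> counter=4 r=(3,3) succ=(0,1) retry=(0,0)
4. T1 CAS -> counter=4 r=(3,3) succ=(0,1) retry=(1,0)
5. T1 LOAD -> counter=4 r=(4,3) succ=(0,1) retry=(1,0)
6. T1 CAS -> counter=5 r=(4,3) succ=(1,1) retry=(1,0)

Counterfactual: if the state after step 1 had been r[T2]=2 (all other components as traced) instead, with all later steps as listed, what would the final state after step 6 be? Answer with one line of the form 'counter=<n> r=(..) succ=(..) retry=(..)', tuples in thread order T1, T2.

counter=5 r=(4,2) succ=(2,0) retry=(0,1)

state after step 1 := counter=3 r=(0,2) succ=(0,0) retry=(0,0)
2. T1 LOAD -> counter=3 r=(3,2) succ=(0,0) retry=(0,0)
3. T2 CAS -> counter=3 r=(3,2) succ=(0,0) retry=(0,1)
4. T1 CAS -> counter=4 r=(3,2) succ=(1,0) retry=(0,1)
5. T1 LOAD -> counter=4 r=(4,2) succ=(1,0) retry=(0,1)
6. T1 CAS -> counter=5 r=(4,2) succ=(2,0) retry=(0,1)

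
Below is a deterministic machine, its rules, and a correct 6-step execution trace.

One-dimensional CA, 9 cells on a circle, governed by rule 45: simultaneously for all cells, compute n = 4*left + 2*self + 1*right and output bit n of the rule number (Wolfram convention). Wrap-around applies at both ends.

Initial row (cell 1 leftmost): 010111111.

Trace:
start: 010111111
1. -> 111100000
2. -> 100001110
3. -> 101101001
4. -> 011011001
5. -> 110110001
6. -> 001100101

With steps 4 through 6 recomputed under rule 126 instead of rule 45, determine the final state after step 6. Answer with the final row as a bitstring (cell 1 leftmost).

000000000

(re-executing steps 4..6 under rule 126; state before step 4: 101101001)
4. -> 111111111
5. -> 000000000
6. -> 000000000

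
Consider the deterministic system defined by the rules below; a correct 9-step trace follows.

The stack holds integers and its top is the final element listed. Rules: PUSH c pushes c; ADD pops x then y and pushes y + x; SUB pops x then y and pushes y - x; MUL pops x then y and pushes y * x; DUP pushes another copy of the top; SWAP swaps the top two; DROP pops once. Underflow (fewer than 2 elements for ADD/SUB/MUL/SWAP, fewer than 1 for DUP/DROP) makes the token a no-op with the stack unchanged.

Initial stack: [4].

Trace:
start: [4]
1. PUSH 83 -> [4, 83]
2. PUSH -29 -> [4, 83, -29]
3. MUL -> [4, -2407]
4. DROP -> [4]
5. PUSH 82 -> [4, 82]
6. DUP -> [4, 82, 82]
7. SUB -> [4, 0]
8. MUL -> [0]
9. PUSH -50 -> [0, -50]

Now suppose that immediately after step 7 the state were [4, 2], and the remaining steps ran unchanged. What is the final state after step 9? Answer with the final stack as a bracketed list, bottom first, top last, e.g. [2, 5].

[8, -50]

state after step 7 := [4, 2]
8. MUL -> [8]
9. PUSH -50 -> [8, -50]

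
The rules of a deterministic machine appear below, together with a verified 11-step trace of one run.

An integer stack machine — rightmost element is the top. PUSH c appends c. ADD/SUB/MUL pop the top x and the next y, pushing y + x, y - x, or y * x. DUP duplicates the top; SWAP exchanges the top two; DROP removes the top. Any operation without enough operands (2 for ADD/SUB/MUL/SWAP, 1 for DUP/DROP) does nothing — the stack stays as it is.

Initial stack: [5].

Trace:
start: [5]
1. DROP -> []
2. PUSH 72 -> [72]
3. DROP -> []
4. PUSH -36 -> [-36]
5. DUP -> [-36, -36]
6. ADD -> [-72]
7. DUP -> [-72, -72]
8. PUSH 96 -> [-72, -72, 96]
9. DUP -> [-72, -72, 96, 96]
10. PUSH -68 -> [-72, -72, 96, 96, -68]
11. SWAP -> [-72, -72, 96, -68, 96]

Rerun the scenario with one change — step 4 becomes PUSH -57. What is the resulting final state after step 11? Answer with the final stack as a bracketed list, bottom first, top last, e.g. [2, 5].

[-114, -114, 96, -68, 96]

(re-executing from step 4 with the substitution; state before step 4: [])
4. PUSH -57 -> [-57]
5. DUP -> [-57, -57]
6. ADD -> [-114]
7. DUP -> [-114, -114]
8. PUSH 96 -> [-114, -114, 96]
9. DUP -> [-114, -114, 96, 96]
10. PUSH -68 -> [-114, -114, 96, 96, -68]
11. SWAP -> [-114, -114, 96, -68, 96]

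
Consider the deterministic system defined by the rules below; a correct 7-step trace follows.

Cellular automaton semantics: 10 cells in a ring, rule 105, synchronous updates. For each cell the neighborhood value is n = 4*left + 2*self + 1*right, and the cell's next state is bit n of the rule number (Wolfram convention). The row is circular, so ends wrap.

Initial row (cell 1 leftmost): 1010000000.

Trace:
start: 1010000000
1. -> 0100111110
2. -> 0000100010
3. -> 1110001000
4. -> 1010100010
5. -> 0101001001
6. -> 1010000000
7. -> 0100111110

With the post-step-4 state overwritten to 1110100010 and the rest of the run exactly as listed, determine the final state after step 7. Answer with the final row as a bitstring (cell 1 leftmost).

0001011101

state after step 4 := 1110100010
5. -> 1011001001
6. -> 1111000001
7. -> 0001011101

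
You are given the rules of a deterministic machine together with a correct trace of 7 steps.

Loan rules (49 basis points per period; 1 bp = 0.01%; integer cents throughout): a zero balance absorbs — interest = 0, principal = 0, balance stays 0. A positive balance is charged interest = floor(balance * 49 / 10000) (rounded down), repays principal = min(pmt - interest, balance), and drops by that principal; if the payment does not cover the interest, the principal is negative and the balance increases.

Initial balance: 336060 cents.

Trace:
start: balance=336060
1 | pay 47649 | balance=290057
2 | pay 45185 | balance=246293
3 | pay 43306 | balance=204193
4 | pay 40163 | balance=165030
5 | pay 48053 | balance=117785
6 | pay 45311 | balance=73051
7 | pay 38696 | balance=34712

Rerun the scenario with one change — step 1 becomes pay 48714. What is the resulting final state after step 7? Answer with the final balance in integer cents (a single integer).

33616

(re-executing from step 1 with the substitution; state before step 1: balance=336060)
1 | pay 48714 | balance=288992
2 | pay 45185 | balance=245223
3 | pay 43306 | balance=203118
4 | pay 40163 | balance=163950
5 | pay 48053 | balance=116700
6 | pay 45311 | balance=71960
7 | pay 38696 | balance=33616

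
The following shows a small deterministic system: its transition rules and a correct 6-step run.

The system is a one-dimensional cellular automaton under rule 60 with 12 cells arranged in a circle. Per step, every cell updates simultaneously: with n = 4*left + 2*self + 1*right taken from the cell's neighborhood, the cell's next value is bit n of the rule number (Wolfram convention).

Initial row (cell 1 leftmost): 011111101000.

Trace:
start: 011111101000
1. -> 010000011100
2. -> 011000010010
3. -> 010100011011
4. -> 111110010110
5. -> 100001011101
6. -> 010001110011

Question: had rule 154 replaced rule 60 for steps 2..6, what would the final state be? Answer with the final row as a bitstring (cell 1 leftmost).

(re-executing steps 2..6 under rule 154; state before step 2: 010000011100)
2. -> 101000111010
3. -> 000101110000
4. -> 001001101000
5. -> 010111000100
6. -> 100110101010

100110101010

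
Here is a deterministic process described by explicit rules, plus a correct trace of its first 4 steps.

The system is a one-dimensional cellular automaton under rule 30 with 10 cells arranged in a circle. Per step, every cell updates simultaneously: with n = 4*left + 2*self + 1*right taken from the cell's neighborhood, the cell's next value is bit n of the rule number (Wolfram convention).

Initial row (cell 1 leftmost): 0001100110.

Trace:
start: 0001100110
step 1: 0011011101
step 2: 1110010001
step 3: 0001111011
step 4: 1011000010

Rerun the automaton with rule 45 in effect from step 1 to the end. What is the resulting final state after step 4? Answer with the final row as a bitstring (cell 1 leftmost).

(re-executing steps 1..4 under rule 45; state before step 1: 0001100110)
step 1: 1101000100
step 2: 1011010100
step 3: 1110111100
step 4: 1001100000

1001100000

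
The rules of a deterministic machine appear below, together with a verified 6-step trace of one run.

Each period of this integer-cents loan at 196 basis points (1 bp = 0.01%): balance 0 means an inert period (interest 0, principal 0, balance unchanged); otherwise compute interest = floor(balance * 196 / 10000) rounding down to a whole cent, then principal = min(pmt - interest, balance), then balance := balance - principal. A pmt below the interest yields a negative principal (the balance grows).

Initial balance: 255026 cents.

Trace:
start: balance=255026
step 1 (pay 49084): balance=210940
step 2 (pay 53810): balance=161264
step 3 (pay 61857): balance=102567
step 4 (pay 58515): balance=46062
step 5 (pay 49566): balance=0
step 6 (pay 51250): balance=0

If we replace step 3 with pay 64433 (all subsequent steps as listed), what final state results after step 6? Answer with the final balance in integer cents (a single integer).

(re-executing from step 3 with the substitution; state before step 3: balance=161264)
step 3 (pay 64433): balance=99991
step 4 (pay 58515): balance=43435
step 5 (pay 49566): balance=0
step 6 (pay 51250): balance=0

0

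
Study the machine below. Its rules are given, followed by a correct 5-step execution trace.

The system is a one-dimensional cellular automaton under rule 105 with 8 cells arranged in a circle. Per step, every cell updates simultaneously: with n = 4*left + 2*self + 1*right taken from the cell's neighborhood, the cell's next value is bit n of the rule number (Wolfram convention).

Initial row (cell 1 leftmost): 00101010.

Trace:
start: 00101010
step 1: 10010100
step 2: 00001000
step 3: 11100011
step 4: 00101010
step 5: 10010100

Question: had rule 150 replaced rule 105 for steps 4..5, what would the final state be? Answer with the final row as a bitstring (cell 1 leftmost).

(re-executing steps 4..5 under rule 150; state before step 4: 11100011)
step 4: 11010101
step 5: 10010100

10010100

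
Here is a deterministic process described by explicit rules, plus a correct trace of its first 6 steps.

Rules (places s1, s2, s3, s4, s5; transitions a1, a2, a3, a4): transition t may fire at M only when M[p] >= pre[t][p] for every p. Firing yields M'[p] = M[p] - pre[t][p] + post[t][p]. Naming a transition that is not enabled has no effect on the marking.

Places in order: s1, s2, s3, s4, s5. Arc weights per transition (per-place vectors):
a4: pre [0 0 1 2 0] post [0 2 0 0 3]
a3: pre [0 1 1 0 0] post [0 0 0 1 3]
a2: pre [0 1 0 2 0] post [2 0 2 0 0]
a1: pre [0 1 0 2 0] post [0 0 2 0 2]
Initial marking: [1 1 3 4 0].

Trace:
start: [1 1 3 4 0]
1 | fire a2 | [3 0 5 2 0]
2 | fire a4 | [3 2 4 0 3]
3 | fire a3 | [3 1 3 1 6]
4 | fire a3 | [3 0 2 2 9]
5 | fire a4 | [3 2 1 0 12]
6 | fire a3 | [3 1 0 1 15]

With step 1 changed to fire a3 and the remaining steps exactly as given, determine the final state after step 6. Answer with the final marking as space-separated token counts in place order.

1 1 0 4 9

(re-executing from step 1 with the substitution; state before step 1: [1 1 3 4 0])
1 | fire a3 | [1 0 2 5 3]
2 | fire a4 | [1 2 1 3 6]
3 | fire a3 | [1 1 0 4 9]
4 | fire a3 | [1 1 0 4 9]
5 | fire a4 | [1 1 0 4 9]
6 | fire a3 | [1 1 0 4 9]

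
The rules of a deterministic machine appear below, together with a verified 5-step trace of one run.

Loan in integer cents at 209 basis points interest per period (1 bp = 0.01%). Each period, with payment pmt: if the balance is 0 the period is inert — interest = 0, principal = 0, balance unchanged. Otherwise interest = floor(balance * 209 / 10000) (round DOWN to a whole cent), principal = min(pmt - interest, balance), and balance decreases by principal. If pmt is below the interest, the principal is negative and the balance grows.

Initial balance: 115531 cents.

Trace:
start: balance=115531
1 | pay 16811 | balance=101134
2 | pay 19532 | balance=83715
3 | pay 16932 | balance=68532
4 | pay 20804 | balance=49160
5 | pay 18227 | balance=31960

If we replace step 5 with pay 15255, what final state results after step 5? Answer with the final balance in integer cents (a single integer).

(re-executing from step 5 with the substitution; state before step 5: balance=49160)
5 | pay 15255 | balance=34932

34932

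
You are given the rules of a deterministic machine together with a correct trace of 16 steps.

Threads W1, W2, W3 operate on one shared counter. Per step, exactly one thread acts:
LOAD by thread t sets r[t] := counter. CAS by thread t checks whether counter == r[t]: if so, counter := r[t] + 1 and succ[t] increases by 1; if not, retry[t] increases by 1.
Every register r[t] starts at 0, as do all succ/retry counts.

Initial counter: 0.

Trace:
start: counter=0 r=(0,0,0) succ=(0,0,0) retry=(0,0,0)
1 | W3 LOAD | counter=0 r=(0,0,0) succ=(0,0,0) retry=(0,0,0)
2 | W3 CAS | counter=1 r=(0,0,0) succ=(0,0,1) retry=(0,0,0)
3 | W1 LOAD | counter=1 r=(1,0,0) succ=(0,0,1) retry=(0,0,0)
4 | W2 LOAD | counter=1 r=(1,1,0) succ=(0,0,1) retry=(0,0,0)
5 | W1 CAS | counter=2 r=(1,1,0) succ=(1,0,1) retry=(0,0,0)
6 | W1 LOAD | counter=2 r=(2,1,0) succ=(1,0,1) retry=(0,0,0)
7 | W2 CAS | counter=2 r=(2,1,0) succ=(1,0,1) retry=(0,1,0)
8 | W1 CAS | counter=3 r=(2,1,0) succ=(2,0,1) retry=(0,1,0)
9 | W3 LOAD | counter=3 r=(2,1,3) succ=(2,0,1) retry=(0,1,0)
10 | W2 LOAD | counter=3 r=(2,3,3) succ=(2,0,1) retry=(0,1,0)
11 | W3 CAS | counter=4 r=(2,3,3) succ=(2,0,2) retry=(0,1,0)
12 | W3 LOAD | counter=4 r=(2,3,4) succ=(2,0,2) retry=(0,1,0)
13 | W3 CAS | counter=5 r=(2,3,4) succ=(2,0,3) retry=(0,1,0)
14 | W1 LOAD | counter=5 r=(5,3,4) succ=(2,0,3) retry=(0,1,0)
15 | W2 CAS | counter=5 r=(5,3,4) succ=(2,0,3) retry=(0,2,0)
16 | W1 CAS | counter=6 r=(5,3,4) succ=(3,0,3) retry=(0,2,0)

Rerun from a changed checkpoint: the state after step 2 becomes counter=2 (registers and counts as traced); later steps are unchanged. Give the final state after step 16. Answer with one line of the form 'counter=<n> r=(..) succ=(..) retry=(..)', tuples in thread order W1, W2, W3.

state after step 2 := counter=2 r=(0,0,0) succ=(0,0,1) retry=(0,0,0)
3 | W1 LOAD | counter=2 r=(2,0,0) succ=(0,0,1) retry=(0,0,0)
4 | W2 LOAD | counter=2 r=(2,2,0) succ=(0,0,1) retry=(0,0,0)
5 | W1 CAS | counter=3 r=(2,2,0) succ=(1,0,1) retry=(0,0,0)
6 | W1 LOAD | counter=3 r=(3,2,0) succ=(1,0,1) retry=(0,0,0)
7 | W2 CAS | counter=3 r=(3,2,0) succ=(1,0,1) retry=(0,1,0)
8 | W1 CAS | counter=4 r=(3,2,0) succ=(2,0,1) retry=(0,1,0)
9 | W3 LOAD | counter=4 r=(3,2,4) succ=(2,0,1) retry=(0,1,0)
10 | W2 LOAD | counter=4 r=(3,4,4) succ=(2,0,1) retry=(0,1,0)
11 | W3 CAS | counter=5 r=(3,4,4) succ=(2,0,2) retry=(0,1,0)
12 | W3 LOAD | counter=5 r=(3,4,5) succ=(2,0,2) retry=(0,1,0)
13 | W3 CAS | counter=6 r=(3,4,5) succ=(2,0,3) retry=(0,1,0)
14 | W1 LOAD | counter=6 r=(6,4,5) succ=(2,0,3) retry=(0,1,0)
15 | W2 CAS | counter=6 r=(6,4,5) succ=(2,0,3) retry=(0,2,0)
16 | W1 CAS | counter=7 r=(6,4,5) succ=(3,0,3) retry=(0,2,0)

counter=7 r=(6,4,5) succ=(3,0,3) retry=(0,2,0)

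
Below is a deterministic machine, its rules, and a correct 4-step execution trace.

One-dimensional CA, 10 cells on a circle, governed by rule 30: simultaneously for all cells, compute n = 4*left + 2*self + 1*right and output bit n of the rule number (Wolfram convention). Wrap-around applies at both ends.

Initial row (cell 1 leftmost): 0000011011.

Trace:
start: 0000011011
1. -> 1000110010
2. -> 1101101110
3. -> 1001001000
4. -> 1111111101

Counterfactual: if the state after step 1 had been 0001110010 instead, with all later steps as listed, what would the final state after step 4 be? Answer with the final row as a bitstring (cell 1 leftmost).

1000100101

state after step 1 := 0001110010
2. -> 0011001111
3. -> 1110111000
4. -> 1000100101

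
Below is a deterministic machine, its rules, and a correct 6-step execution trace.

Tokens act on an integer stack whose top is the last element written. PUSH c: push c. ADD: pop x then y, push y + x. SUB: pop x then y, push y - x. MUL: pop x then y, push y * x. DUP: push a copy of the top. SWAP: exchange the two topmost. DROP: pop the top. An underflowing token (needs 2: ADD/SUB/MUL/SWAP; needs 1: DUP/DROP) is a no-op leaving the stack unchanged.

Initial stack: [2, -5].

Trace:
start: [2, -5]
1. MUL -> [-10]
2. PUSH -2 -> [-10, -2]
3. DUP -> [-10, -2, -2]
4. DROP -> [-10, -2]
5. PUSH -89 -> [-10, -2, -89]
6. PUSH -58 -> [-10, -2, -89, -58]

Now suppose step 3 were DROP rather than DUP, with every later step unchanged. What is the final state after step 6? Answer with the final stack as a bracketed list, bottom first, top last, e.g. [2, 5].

(re-executing from step 3 with the substitution; state before step 3: [-10, -2])
3. DROP -> [-10]
4. DROP -> []
5. PUSH -89 -> [-89]
6. PUSH -58 -> [-89, -58]

[-89, -58]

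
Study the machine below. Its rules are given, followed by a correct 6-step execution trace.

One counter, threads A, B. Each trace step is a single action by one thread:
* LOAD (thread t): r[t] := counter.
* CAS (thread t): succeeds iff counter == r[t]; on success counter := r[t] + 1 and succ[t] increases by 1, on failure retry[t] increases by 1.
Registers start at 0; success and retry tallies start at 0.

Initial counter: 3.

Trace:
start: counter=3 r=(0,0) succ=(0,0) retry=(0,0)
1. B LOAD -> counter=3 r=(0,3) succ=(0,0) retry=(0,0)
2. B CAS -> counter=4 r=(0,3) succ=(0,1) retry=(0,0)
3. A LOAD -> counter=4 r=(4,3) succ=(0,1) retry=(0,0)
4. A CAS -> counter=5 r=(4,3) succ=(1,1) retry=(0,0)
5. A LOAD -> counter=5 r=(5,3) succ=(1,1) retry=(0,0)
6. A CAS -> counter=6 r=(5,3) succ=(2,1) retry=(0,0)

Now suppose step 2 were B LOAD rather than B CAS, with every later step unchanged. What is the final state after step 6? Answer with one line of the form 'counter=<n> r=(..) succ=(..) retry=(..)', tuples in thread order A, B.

(re-executing from step 2 with the substitution; state before step 2: counter=3 r=(0,3) succ=(0,0) retry=(0,0))
2. B LOAD -> counter=3 r=(0,3) succ=(0,0) retry=(0,0)
3. A LOAD -> counter=3 r=(3,3) succ=(0,0) retry=(0,0)
4. A CAS -> counter=4 r=(3,3) succ=(1,0) retry=(0,0)
5. A LOAD -> counter=4 r=(4,3) succ=(1,0) retry=(0,0)
6. A CAS -> counter=5 r=(4,3) succ=(2,0) retry=(0,0)

counter=5 r=(4,3) succ=(2,0) retry=(0,0)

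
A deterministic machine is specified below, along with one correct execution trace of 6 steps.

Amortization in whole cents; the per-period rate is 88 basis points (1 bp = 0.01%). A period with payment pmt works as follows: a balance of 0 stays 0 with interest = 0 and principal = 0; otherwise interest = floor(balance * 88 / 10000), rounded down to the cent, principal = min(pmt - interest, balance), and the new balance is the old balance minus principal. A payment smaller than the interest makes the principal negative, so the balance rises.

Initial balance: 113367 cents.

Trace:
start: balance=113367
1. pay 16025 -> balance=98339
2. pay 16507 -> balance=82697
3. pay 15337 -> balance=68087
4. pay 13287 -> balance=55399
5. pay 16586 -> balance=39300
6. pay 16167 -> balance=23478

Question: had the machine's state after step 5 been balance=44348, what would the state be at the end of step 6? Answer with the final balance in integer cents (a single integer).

28571

state after step 5 := balance=44348
6. pay 16167 -> balance=28571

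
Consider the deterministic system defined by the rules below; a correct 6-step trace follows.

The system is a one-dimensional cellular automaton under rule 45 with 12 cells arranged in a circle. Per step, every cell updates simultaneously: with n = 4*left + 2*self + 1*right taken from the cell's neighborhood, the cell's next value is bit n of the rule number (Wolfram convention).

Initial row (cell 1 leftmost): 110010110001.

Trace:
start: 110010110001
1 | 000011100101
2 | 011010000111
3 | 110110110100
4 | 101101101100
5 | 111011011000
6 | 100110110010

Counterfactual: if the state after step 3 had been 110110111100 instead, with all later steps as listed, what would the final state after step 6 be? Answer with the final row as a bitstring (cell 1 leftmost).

100110001001

state after step 3 := 110110111100
4 | 101101100000
5 | 111011001110
6 | 100110001001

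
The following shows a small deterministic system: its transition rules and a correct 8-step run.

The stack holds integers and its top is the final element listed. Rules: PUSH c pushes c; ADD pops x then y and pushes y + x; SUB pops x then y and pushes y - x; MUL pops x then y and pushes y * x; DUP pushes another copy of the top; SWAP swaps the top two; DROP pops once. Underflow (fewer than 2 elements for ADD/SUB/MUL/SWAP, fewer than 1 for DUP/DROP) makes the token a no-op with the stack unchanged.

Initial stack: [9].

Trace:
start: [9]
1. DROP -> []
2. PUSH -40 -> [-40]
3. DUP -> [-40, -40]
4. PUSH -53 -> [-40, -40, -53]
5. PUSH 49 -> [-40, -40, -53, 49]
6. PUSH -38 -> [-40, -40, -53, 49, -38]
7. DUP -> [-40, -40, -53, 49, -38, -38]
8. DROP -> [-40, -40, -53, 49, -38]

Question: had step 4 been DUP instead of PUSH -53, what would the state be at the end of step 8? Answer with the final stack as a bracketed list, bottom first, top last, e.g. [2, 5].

(re-executing from step 4 with the substitution; state before step 4: [-40, -40])
4. DUP -> [-40, -40, -40]
5. PUSH 49 -> [-40, -40, -40, 49]
6. PUSH -38 -> [-40, -40, -40, 49, -38]
7. DUP -> [-40, -40, -40, 49, -38, -38]
8. DROP -> [-40, -40, -40, 49, -38]

[-40, -40, -40, 49, -38]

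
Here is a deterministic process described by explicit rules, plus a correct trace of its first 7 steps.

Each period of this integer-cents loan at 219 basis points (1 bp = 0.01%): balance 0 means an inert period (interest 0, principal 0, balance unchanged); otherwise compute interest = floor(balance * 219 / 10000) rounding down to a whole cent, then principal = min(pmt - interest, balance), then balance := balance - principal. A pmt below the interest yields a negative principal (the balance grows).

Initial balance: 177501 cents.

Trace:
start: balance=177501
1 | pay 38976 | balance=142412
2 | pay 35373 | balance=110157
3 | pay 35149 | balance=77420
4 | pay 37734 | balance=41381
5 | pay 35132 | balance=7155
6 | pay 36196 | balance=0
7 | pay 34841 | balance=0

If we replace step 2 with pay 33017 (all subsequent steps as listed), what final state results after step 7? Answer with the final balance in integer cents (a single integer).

(re-executing from step 2 with the substitution; state before step 2: balance=142412)
2 | pay 33017 | balance=112513
3 | pay 35149 | balance=79828
4 | pay 37734 | balance=43842
5 | pay 35132 | balance=9670
6 | pay 36196 | balance=0
7 | pay 34841 | balance=0

0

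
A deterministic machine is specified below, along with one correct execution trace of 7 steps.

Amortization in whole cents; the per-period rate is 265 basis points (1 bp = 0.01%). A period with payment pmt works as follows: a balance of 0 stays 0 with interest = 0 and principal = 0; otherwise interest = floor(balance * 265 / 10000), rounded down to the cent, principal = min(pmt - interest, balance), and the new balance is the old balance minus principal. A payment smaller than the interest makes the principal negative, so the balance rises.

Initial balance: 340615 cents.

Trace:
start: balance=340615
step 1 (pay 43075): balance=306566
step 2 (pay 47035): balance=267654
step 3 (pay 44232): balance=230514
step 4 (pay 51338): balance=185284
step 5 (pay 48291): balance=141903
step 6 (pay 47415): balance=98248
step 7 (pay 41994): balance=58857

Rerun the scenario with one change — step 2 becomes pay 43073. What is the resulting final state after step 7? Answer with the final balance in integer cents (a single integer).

63372

(re-executing from step 2 with the substitution; state before step 2: balance=306566)
step 2 (pay 43073): balance=271616
step 3 (pay 44232): balance=234581
step 4 (pay 51338): balance=189459
step 5 (pay 48291): balance=146188
step 6 (pay 47415): balance=102646
step 7 (pay 41994): balance=63372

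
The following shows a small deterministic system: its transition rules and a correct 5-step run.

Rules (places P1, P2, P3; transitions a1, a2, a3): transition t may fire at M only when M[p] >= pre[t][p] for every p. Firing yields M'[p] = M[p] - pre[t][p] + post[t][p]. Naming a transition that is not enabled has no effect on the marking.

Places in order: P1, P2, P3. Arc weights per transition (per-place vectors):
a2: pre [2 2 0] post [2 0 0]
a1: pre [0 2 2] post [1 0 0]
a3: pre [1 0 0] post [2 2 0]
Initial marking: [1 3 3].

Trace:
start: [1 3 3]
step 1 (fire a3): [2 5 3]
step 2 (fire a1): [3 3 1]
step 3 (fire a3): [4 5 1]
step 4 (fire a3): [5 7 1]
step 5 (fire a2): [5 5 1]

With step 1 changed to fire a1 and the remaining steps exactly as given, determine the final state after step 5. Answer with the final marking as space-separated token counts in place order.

4 3 1

(re-executing from step 1 with the substitution; state before step 1: [1 3 3])
step 1 (fire a1): [2 1 1]
step 2 (fire a1): [2 1 1]
step 3 (fire a3): [3 3 1]
step 4 (fire a3): [4 5 1]
step 5 (fire a2): [4 3 1]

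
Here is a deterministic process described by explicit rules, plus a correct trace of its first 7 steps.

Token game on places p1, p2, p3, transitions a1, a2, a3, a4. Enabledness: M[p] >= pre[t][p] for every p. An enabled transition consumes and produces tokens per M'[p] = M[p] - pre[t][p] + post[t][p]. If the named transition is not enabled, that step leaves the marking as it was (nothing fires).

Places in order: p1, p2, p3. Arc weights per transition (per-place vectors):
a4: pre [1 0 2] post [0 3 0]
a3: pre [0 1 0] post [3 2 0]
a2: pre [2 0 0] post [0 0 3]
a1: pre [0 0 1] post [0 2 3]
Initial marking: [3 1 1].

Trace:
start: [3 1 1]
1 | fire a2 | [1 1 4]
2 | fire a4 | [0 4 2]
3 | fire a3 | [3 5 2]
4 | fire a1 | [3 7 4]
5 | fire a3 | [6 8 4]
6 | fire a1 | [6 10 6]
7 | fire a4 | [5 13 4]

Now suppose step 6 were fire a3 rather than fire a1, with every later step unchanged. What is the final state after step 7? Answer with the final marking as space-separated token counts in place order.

8 12 2

(re-executing from step 6 with the substitution; state before step 6: [6 8 4])
6 | fire a3 | [9 9 4]
7 | fire a4 | [8 12 2]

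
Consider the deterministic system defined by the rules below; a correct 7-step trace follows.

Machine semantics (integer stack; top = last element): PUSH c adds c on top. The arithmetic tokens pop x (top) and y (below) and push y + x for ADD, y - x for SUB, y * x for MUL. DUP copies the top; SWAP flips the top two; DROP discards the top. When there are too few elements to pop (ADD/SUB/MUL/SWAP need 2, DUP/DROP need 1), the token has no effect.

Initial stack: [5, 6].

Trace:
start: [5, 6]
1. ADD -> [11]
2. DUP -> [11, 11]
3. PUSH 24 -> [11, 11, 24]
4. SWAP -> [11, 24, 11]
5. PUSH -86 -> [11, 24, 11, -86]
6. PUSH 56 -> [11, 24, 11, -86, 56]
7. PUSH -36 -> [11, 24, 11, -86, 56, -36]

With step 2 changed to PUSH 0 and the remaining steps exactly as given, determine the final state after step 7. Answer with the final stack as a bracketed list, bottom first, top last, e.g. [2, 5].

(re-executing from step 2 with the substitution; state before step 2: [11])
2. PUSH 0 -> [11, 0]
3. PUSH 24 -> [11, 0, 24]
4. SWAP -> [11, 24, 0]
5. PUSH -86 -> [11, 24, 0, -86]
6. PUSH 56 -> [11, 24, 0, -86, 56]
7. PUSH -36 -> [11, 24, 0, -86, 56, -36]

[11, 24, 0, -86, 56, -36]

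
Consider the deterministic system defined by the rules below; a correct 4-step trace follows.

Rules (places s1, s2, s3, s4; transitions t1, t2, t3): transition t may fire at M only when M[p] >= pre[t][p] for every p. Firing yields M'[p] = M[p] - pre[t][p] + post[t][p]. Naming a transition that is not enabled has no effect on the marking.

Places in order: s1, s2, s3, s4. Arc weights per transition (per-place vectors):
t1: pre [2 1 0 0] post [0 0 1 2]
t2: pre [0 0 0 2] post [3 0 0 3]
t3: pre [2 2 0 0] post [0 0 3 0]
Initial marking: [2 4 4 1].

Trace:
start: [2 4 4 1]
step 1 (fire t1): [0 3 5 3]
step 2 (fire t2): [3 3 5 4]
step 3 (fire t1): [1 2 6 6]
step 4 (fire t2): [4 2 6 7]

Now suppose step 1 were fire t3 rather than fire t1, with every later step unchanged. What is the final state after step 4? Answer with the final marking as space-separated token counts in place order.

(re-executing from step 1 with the substitution; state before step 1: [2 4 4 1])
step 1 (fire t3): [0 2 7 1]
step 2 (fire t2): [0 2 7 1]
step 3 (fire t1): [0 2 7 1]
step 4 (fire t2): [0 2 7 1]

0 2 7 1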